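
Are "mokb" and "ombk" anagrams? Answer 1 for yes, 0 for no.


Strings: "mokb", "ombk"
Sorted first:  bkmo
Sorted second: bkmo
Sorted forms match => anagrams

1


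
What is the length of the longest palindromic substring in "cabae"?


Input: "cabae"
Checking substrings for palindromes:
  [1:4] "aba" (len 3) => palindrome
Longest palindromic substring: "aba" with length 3

3


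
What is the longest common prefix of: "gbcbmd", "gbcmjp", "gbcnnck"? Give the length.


Words: gbcbmd, gbcmjp, gbcnnck
  Position 0: all 'g' => match
  Position 1: all 'b' => match
  Position 2: all 'c' => match
  Position 3: ('b', 'm', 'n') => mismatch, stop
LCP = "gbc" (length 3)

3


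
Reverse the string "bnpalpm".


Input: bnpalpm
Reading characters right to left:
  Position 6: 'm'
  Position 5: 'p'
  Position 4: 'l'
  Position 3: 'a'
  Position 2: 'p'
  Position 1: 'n'
  Position 0: 'b'
Reversed: mplapnb

mplapnb


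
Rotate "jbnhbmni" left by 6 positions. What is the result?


Input: "jbnhbmni", rotate left by 6
First 6 characters: "jbnhbm"
Remaining characters: "ni"
Concatenate remaining + first: "ni" + "jbnhbm" = "nijbnhbm"

nijbnhbm


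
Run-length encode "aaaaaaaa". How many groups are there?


Input: aaaaaaaa
Scanning for consecutive runs:
  Group 1: 'a' x 8 (positions 0-7)
Total groups: 1

1


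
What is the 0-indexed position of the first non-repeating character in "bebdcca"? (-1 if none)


Input: bebdcca
Character frequencies:
  'a': 1
  'b': 2
  'c': 2
  'd': 1
  'e': 1
Scanning left to right for freq == 1:
  Position 0 ('b'): freq=2, skip
  Position 1 ('e'): unique! => answer = 1

1


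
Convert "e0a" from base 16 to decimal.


Input: "e0a" in base 16
Positional expansion:
  Digit 'e' (value 14) x 16^2 = 3584
  Digit '0' (value 0) x 16^1 = 0
  Digit 'a' (value 10) x 16^0 = 10
Sum = 3594

3594


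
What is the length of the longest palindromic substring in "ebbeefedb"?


Input: "ebbeefedb"
Checking substrings for palindromes:
  [0:4] "ebbe" (len 4) => palindrome
  [4:7] "efe" (len 3) => palindrome
  [1:3] "bb" (len 2) => palindrome
  [3:5] "ee" (len 2) => palindrome
Longest palindromic substring: "ebbe" with length 4

4


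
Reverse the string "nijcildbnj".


Input: nijcildbnj
Reading characters right to left:
  Position 9: 'j'
  Position 8: 'n'
  Position 7: 'b'
  Position 6: 'd'
  Position 5: 'l'
  Position 4: 'i'
  Position 3: 'c'
  Position 2: 'j'
  Position 1: 'i'
  Position 0: 'n'
Reversed: jnbdlicjin

jnbdlicjin


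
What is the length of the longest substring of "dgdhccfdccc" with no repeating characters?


Input: "dgdhccfdccc"
Sliding window (track last position of each char):
  Position 0 ('d'): window [0,0] length 1 -- new best
  Position 1 ('g'): window [0,1] length 2 -- new best
  Position 2 ('d'): repeat (last at 0), move window start to 1
  Position 2 ('d'): window [1,2] length 2
  Position 3 ('h'): window [1,3] length 3 -- new best
  Position 4 ('c'): window [1,4] length 4 -- new best
  Position 5 ('c'): repeat (last at 4), move window start to 5
  Position 5 ('c'): window [5,5] length 1
  Position 6 ('f'): window [5,6] length 2
  Position 7 ('d'): window [5,7] length 3
  Position 8 ('c'): repeat (last at 5), move window start to 6
  Position 8 ('c'): window [6,8] length 3
  Position 9 ('c'): repeat (last at 8), move window start to 9
  Position 9 ('c'): window [9,9] length 1
  Position 10 ('c'): repeat (last at 9), move window start to 10
  Position 10 ('c'): window [10,10] length 1
Longest substring with no repeats: "gdhc" with length 4

4


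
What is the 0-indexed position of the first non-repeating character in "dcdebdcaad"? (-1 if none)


Input: dcdebdcaad
Character frequencies:
  'a': 2
  'b': 1
  'c': 2
  'd': 4
  'e': 1
Scanning left to right for freq == 1:
  Position 0 ('d'): freq=4, skip
  Position 1 ('c'): freq=2, skip
  Position 2 ('d'): freq=4, skip
  Position 3 ('e'): unique! => answer = 3

3


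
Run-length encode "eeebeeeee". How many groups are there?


Input: eeebeeeee
Scanning for consecutive runs:
  Group 1: 'e' x 3 (positions 0-2)
  Group 2: 'b' x 1 (positions 3-3)
  Group 3: 'e' x 5 (positions 4-8)
Total groups: 3

3


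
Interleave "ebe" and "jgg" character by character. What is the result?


Interleaving "ebe" and "jgg":
  Position 0: 'e' from first, 'j' from second => "ej"
  Position 1: 'b' from first, 'g' from second => "bg"
  Position 2: 'e' from first, 'g' from second => "eg"
Result: ejbgeg

ejbgeg


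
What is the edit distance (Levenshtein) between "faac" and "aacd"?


Computing edit distance: "faac" -> "aacd"
DP table:
           a    a    c    d
      0    1    2    3    4
  f   1    1    2    3    4
  a   2    1    1    2    3
  a   3    2    1    2    3
  c   4    3    2    1    2
Edit distance = dp[4][4] = 2

2


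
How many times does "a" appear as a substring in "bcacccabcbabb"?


Searching for "a" in "bcacccabcbabb"
Scanning each position:
  Position 0: "b" => no
  Position 1: "c" => no
  Position 2: "a" => MATCH
  Position 3: "c" => no
  Position 4: "c" => no
  Position 5: "c" => no
  Position 6: "a" => MATCH
  Position 7: "b" => no
  Position 8: "c" => no
  Position 9: "b" => no
  Position 10: "a" => MATCH
  Position 11: "b" => no
  Position 12: "b" => no
Total occurrences: 3

3


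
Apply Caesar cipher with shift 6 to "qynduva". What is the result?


Caesar cipher: shift "qynduva" by 6
  'q' (pos 16) + 6 = pos 22 = 'w'
  'y' (pos 24) + 6 = pos 4 = 'e'
  'n' (pos 13) + 6 = pos 19 = 't'
  'd' (pos 3) + 6 = pos 9 = 'j'
  'u' (pos 20) + 6 = pos 0 = 'a'
  'v' (pos 21) + 6 = pos 1 = 'b'
  'a' (pos 0) + 6 = pos 6 = 'g'
Result: wetjabg

wetjabg


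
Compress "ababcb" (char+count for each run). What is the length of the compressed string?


Input: ababcb
Runs:
  'a' x 1 => "a1"
  'b' x 1 => "b1"
  'a' x 1 => "a1"
  'b' x 1 => "b1"
  'c' x 1 => "c1"
  'b' x 1 => "b1"
Compressed: "a1b1a1b1c1b1"
Compressed length: 12

12


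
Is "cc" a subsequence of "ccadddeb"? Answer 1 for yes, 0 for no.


Check if "cc" is a subsequence of "ccadddeb"
Greedy scan:
  Position 0 ('c'): matches sub[0] = 'c'
  Position 1 ('c'): matches sub[1] = 'c'
  Position 2 ('a'): no match needed
  Position 3 ('d'): no match needed
  Position 4 ('d'): no match needed
  Position 5 ('d'): no match needed
  Position 6 ('e'): no match needed
  Position 7 ('b'): no match needed
All 2 characters matched => is a subsequence

1


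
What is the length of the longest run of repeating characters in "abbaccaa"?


Input: "abbaccaa"
Scanning for longest run:
  Position 1 ('b'): new char, reset run to 1
  Position 2 ('b'): continues run of 'b', length=2
  Position 3 ('a'): new char, reset run to 1
  Position 4 ('c'): new char, reset run to 1
  Position 5 ('c'): continues run of 'c', length=2
  Position 6 ('a'): new char, reset run to 1
  Position 7 ('a'): continues run of 'a', length=2
Longest run: 'b' with length 2

2


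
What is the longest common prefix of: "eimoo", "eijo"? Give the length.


Words: eimoo, eijo
  Position 0: all 'e' => match
  Position 1: all 'i' => match
  Position 2: ('m', 'j') => mismatch, stop
LCP = "ei" (length 2)

2


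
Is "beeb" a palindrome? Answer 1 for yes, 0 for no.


Input: beeb
Reversed: beeb
  Compare pos 0 ('b') with pos 3 ('b'): match
  Compare pos 1 ('e') with pos 2 ('e'): match
Result: palindrome

1


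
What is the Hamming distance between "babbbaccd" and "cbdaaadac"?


Comparing "babbbaccd" and "cbdaaadac" position by position:
  Position 0: 'b' vs 'c' => differ
  Position 1: 'a' vs 'b' => differ
  Position 2: 'b' vs 'd' => differ
  Position 3: 'b' vs 'a' => differ
  Position 4: 'b' vs 'a' => differ
  Position 5: 'a' vs 'a' => same
  Position 6: 'c' vs 'd' => differ
  Position 7: 'c' vs 'a' => differ
  Position 8: 'd' vs 'c' => differ
Total differences (Hamming distance): 8

8


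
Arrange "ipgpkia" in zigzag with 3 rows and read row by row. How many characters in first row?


Zigzag "ipgpkia" into 3 rows:
Placing characters:
  'i' => row 0
  'p' => row 1
  'g' => row 2
  'p' => row 1
  'k' => row 0
  'i' => row 1
  'a' => row 2
Rows:
  Row 0: "ik"
  Row 1: "ppi"
  Row 2: "ga"
First row length: 2

2


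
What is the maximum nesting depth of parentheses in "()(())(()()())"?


Input: "()(())(()()())"
Tracking depth:
  Position 0 '(': depth becomes 1
  Position 1 ')': depth becomes 0
  Position 2 '(': depth becomes 1
  Position 3 '(': depth becomes 2
  Position 4 ')': depth becomes 1
  Position 5 ')': depth becomes 0
  Position 6 '(': depth becomes 1
  Position 7 '(': depth becomes 2
  Position 8 ')': depth becomes 1
  Position 9 '(': depth becomes 2
  Position 10 ')': depth becomes 1
  Position 11 '(': depth becomes 2
  Position 12 ')': depth becomes 1
  Position 13 ')': depth becomes 0
Maximum depth reached: 2

2


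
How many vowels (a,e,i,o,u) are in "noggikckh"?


Input: noggikckh
Checking each character:
  'n' at position 0: consonant
  'o' at position 1: vowel (running total: 1)
  'g' at position 2: consonant
  'g' at position 3: consonant
  'i' at position 4: vowel (running total: 2)
  'k' at position 5: consonant
  'c' at position 6: consonant
  'k' at position 7: consonant
  'h' at position 8: consonant
Total vowels: 2

2


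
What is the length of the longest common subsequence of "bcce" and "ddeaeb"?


LCS of "bcce" and "ddeaeb"
DP table:
           d    d    e    a    e    b
      0    0    0    0    0    0    0
  b   0    0    0    0    0    0    1
  c   0    0    0    0    0    0    1
  c   0    0    0    0    0    0    1
  e   0    0    0    1    1    1    1
LCS length = dp[4][6] = 1

1


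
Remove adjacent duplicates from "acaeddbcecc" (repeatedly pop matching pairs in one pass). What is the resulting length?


Input: acaeddbcecc
Stack-based adjacent duplicate removal:
  Read 'a': push. Stack: a
  Read 'c': push. Stack: ac
  Read 'a': push. Stack: aca
  Read 'e': push. Stack: acae
  Read 'd': push. Stack: acaed
  Read 'd': matches stack top 'd' => pop. Stack: acae
  Read 'b': push. Stack: acaeb
  Read 'c': push. Stack: acaebc
  Read 'e': push. Stack: acaebce
  Read 'c': push. Stack: acaebcec
  Read 'c': matches stack top 'c' => pop. Stack: acaebce
Final stack: "acaebce" (length 7)

7


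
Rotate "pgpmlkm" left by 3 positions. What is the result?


Input: "pgpmlkm", rotate left by 3
First 3 characters: "pgp"
Remaining characters: "mlkm"
Concatenate remaining + first: "mlkm" + "pgp" = "mlkmpgp"

mlkmpgp


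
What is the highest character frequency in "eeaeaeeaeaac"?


Input: eeaeaeeaeaac
Character counts:
  'a': 5
  'c': 1
  'e': 6
Maximum frequency: 6

6


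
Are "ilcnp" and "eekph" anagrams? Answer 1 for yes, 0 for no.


Strings: "ilcnp", "eekph"
Sorted first:  cilnp
Sorted second: eehkp
Differ at position 0: 'c' vs 'e' => not anagrams

0


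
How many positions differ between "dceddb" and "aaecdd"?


Comparing "dceddb" and "aaecdd" position by position:
  Position 0: 'd' vs 'a' => DIFFER
  Position 1: 'c' vs 'a' => DIFFER
  Position 2: 'e' vs 'e' => same
  Position 3: 'd' vs 'c' => DIFFER
  Position 4: 'd' vs 'd' => same
  Position 5: 'b' vs 'd' => DIFFER
Positions that differ: 4

4


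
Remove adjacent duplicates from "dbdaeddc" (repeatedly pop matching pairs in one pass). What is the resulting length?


Input: dbdaeddc
Stack-based adjacent duplicate removal:
  Read 'd': push. Stack: d
  Read 'b': push. Stack: db
  Read 'd': push. Stack: dbd
  Read 'a': push. Stack: dbda
  Read 'e': push. Stack: dbdae
  Read 'd': push. Stack: dbdaed
  Read 'd': matches stack top 'd' => pop. Stack: dbdae
  Read 'c': push. Stack: dbdaec
Final stack: "dbdaec" (length 6)

6


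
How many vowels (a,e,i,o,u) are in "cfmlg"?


Input: cfmlg
Checking each character:
  'c' at position 0: consonant
  'f' at position 1: consonant
  'm' at position 2: consonant
  'l' at position 3: consonant
  'g' at position 4: consonant
Total vowels: 0

0


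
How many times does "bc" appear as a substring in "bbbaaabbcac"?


Searching for "bc" in "bbbaaabbcac"
Scanning each position:
  Position 0: "bb" => no
  Position 1: "bb" => no
  Position 2: "ba" => no
  Position 3: "aa" => no
  Position 4: "aa" => no
  Position 5: "ab" => no
  Position 6: "bb" => no
  Position 7: "bc" => MATCH
  Position 8: "ca" => no
  Position 9: "ac" => no
Total occurrences: 1

1


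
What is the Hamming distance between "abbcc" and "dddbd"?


Comparing "abbcc" and "dddbd" position by position:
  Position 0: 'a' vs 'd' => differ
  Position 1: 'b' vs 'd' => differ
  Position 2: 'b' vs 'd' => differ
  Position 3: 'c' vs 'b' => differ
  Position 4: 'c' vs 'd' => differ
Total differences (Hamming distance): 5

5


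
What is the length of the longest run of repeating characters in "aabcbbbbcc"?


Input: "aabcbbbbcc"
Scanning for longest run:
  Position 1 ('a'): continues run of 'a', length=2
  Position 2 ('b'): new char, reset run to 1
  Position 3 ('c'): new char, reset run to 1
  Position 4 ('b'): new char, reset run to 1
  Position 5 ('b'): continues run of 'b', length=2
  Position 6 ('b'): continues run of 'b', length=3
  Position 7 ('b'): continues run of 'b', length=4
  Position 8 ('c'): new char, reset run to 1
  Position 9 ('c'): continues run of 'c', length=2
Longest run: 'b' with length 4

4


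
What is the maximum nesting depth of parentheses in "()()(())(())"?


Input: "()()(())(())"
Tracking depth:
  Position 0 '(': depth becomes 1
  Position 1 ')': depth becomes 0
  Position 2 '(': depth becomes 1
  Position 3 ')': depth becomes 0
  Position 4 '(': depth becomes 1
  Position 5 '(': depth becomes 2
  Position 6 ')': depth becomes 1
  Position 7 ')': depth becomes 0
  Position 8 '(': depth becomes 1
  Position 9 '(': depth becomes 2
  Position 10 ')': depth becomes 1
  Position 11 ')': depth becomes 0
Maximum depth reached: 2

2


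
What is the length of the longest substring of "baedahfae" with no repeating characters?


Input: "baedahfae"
Sliding window (track last position of each char):
  Position 0 ('b'): window [0,0] length 1 -- new best
  Position 1 ('a'): window [0,1] length 2 -- new best
  Position 2 ('e'): window [0,2] length 3 -- new best
  Position 3 ('d'): window [0,3] length 4 -- new best
  Position 4 ('a'): repeat (last at 1), move window start to 2
  Position 4 ('a'): window [2,4] length 3
  Position 5 ('h'): window [2,5] length 4
  Position 6 ('f'): window [2,6] length 5 -- new best
  Position 7 ('a'): repeat (last at 4), move window start to 5
  Position 7 ('a'): window [5,7] length 3
  Position 8 ('e'): window [5,8] length 4
Longest substring with no repeats: "edahf" with length 5

5


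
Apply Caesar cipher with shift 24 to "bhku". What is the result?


Caesar cipher: shift "bhku" by 24
  'b' (pos 1) + 24 = pos 25 = 'z'
  'h' (pos 7) + 24 = pos 5 = 'f'
  'k' (pos 10) + 24 = pos 8 = 'i'
  'u' (pos 20) + 24 = pos 18 = 's'
Result: zfis

zfis


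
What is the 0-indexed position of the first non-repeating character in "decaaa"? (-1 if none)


Input: decaaa
Character frequencies:
  'a': 3
  'c': 1
  'd': 1
  'e': 1
Scanning left to right for freq == 1:
  Position 0 ('d'): unique! => answer = 0

0


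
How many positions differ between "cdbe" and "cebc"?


Comparing "cdbe" and "cebc" position by position:
  Position 0: 'c' vs 'c' => same
  Position 1: 'd' vs 'e' => DIFFER
  Position 2: 'b' vs 'b' => same
  Position 3: 'e' vs 'c' => DIFFER
Positions that differ: 2

2


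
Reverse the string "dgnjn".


Input: dgnjn
Reading characters right to left:
  Position 4: 'n'
  Position 3: 'j'
  Position 2: 'n'
  Position 1: 'g'
  Position 0: 'd'
Reversed: njngd

njngd


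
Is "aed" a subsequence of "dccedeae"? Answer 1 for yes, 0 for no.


Check if "aed" is a subsequence of "dccedeae"
Greedy scan:
  Position 0 ('d'): no match needed
  Position 1 ('c'): no match needed
  Position 2 ('c'): no match needed
  Position 3 ('e'): no match needed
  Position 4 ('d'): no match needed
  Position 5 ('e'): no match needed
  Position 6 ('a'): matches sub[0] = 'a'
  Position 7 ('e'): matches sub[1] = 'e'
Only matched 2/3 characters => not a subsequence

0


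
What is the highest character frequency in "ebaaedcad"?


Input: ebaaedcad
Character counts:
  'a': 3
  'b': 1
  'c': 1
  'd': 2
  'e': 2
Maximum frequency: 3

3


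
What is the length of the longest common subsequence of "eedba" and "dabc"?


LCS of "eedba" and "dabc"
DP table:
           d    a    b    c
      0    0    0    0    0
  e   0    0    0    0    0
  e   0    0    0    0    0
  d   0    1    1    1    1
  b   0    1    1    2    2
  a   0    1    2    2    2
LCS length = dp[5][4] = 2

2


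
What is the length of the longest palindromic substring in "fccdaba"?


Input: "fccdaba"
Checking substrings for palindromes:
  [4:7] "aba" (len 3) => palindrome
  [1:3] "cc" (len 2) => palindrome
Longest palindromic substring: "aba" with length 3

3


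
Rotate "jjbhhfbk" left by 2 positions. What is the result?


Input: "jjbhhfbk", rotate left by 2
First 2 characters: "jj"
Remaining characters: "bhhfbk"
Concatenate remaining + first: "bhhfbk" + "jj" = "bhhfbkjj"

bhhfbkjj


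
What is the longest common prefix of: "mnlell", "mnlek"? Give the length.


Words: mnlell, mnlek
  Position 0: all 'm' => match
  Position 1: all 'n' => match
  Position 2: all 'l' => match
  Position 3: all 'e' => match
  Position 4: ('l', 'k') => mismatch, stop
LCP = "mnle" (length 4)

4


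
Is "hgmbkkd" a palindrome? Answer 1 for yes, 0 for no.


Input: hgmbkkd
Reversed: dkkbmgh
  Compare pos 0 ('h') with pos 6 ('d'): MISMATCH
  Compare pos 1 ('g') with pos 5 ('k'): MISMATCH
  Compare pos 2 ('m') with pos 4 ('k'): MISMATCH
Result: not a palindrome

0


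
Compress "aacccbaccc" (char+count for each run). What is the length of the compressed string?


Input: aacccbaccc
Runs:
  'a' x 2 => "a2"
  'c' x 3 => "c3"
  'b' x 1 => "b1"
  'a' x 1 => "a1"
  'c' x 3 => "c3"
Compressed: "a2c3b1a1c3"
Compressed length: 10

10


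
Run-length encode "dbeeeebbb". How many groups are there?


Input: dbeeeebbb
Scanning for consecutive runs:
  Group 1: 'd' x 1 (positions 0-0)
  Group 2: 'b' x 1 (positions 1-1)
  Group 3: 'e' x 4 (positions 2-5)
  Group 4: 'b' x 3 (positions 6-8)
Total groups: 4

4


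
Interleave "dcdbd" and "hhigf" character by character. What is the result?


Interleaving "dcdbd" and "hhigf":
  Position 0: 'd' from first, 'h' from second => "dh"
  Position 1: 'c' from first, 'h' from second => "ch"
  Position 2: 'd' from first, 'i' from second => "di"
  Position 3: 'b' from first, 'g' from second => "bg"
  Position 4: 'd' from first, 'f' from second => "df"
Result: dhchdibgdf

dhchdibgdf


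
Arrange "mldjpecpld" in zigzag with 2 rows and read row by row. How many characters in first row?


Zigzag "mldjpecpld" into 2 rows:
Placing characters:
  'm' => row 0
  'l' => row 1
  'd' => row 0
  'j' => row 1
  'p' => row 0
  'e' => row 1
  'c' => row 0
  'p' => row 1
  'l' => row 0
  'd' => row 1
Rows:
  Row 0: "mdpcl"
  Row 1: "ljepd"
First row length: 5

5


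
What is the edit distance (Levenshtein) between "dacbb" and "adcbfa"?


Computing edit distance: "dacbb" -> "adcbfa"
DP table:
           a    d    c    b    f    a
      0    1    2    3    4    5    6
  d   1    1    1    2    3    4    5
  a   2    1    2    2    3    4    4
  c   3    2    2    2    3    4    5
  b   4    3    3    3    2    3    4
  b   5    4    4    4    3    3    4
Edit distance = dp[5][6] = 4

4


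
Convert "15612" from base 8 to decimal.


Input: "15612" in base 8
Positional expansion:
  Digit '1' (value 1) x 8^4 = 4096
  Digit '5' (value 5) x 8^3 = 2560
  Digit '6' (value 6) x 8^2 = 384
  Digit '1' (value 1) x 8^1 = 8
  Digit '2' (value 2) x 8^0 = 2
Sum = 7050

7050


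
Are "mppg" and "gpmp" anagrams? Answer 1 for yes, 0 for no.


Strings: "mppg", "gpmp"
Sorted first:  gmpp
Sorted second: gmpp
Sorted forms match => anagrams

1


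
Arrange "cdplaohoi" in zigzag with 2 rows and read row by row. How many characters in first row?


Zigzag "cdplaohoi" into 2 rows:
Placing characters:
  'c' => row 0
  'd' => row 1
  'p' => row 0
  'l' => row 1
  'a' => row 0
  'o' => row 1
  'h' => row 0
  'o' => row 1
  'i' => row 0
Rows:
  Row 0: "cpahi"
  Row 1: "dloo"
First row length: 5

5


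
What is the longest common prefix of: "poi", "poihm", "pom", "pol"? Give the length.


Words: poi, poihm, pom, pol
  Position 0: all 'p' => match
  Position 1: all 'o' => match
  Position 2: ('i', 'i', 'm', 'l') => mismatch, stop
LCP = "po" (length 2)

2


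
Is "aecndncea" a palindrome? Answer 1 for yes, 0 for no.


Input: aecndncea
Reversed: aecndncea
  Compare pos 0 ('a') with pos 8 ('a'): match
  Compare pos 1 ('e') with pos 7 ('e'): match
  Compare pos 2 ('c') with pos 6 ('c'): match
  Compare pos 3 ('n') with pos 5 ('n'): match
Result: palindrome

1


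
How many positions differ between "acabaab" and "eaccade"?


Comparing "acabaab" and "eaccade" position by position:
  Position 0: 'a' vs 'e' => DIFFER
  Position 1: 'c' vs 'a' => DIFFER
  Position 2: 'a' vs 'c' => DIFFER
  Position 3: 'b' vs 'c' => DIFFER
  Position 4: 'a' vs 'a' => same
  Position 5: 'a' vs 'd' => DIFFER
  Position 6: 'b' vs 'e' => DIFFER
Positions that differ: 6

6


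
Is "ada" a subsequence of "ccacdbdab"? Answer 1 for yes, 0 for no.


Check if "ada" is a subsequence of "ccacdbdab"
Greedy scan:
  Position 0 ('c'): no match needed
  Position 1 ('c'): no match needed
  Position 2 ('a'): matches sub[0] = 'a'
  Position 3 ('c'): no match needed
  Position 4 ('d'): matches sub[1] = 'd'
  Position 5 ('b'): no match needed
  Position 6 ('d'): no match needed
  Position 7 ('a'): matches sub[2] = 'a'
  Position 8 ('b'): no match needed
All 3 characters matched => is a subsequence

1


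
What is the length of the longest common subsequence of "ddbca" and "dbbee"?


LCS of "ddbca" and "dbbee"
DP table:
           d    b    b    e    e
      0    0    0    0    0    0
  d   0    1    1    1    1    1
  d   0    1    1    1    1    1
  b   0    1    2    2    2    2
  c   0    1    2    2    2    2
  a   0    1    2    2    2    2
LCS length = dp[5][5] = 2

2


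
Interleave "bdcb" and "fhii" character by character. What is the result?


Interleaving "bdcb" and "fhii":
  Position 0: 'b' from first, 'f' from second => "bf"
  Position 1: 'd' from first, 'h' from second => "dh"
  Position 2: 'c' from first, 'i' from second => "ci"
  Position 3: 'b' from first, 'i' from second => "bi"
Result: bfdhcibi

bfdhcibi


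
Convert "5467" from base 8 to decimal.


Input: "5467" in base 8
Positional expansion:
  Digit '5' (value 5) x 8^3 = 2560
  Digit '4' (value 4) x 8^2 = 256
  Digit '6' (value 6) x 8^1 = 48
  Digit '7' (value 7) x 8^0 = 7
Sum = 2871

2871


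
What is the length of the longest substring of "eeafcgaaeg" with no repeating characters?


Input: "eeafcgaaeg"
Sliding window (track last position of each char):
  Position 0 ('e'): window [0,0] length 1 -- new best
  Position 1 ('e'): repeat (last at 0), move window start to 1
  Position 1 ('e'): window [1,1] length 1
  Position 2 ('a'): window [1,2] length 2 -- new best
  Position 3 ('f'): window [1,3] length 3 -- new best
  Position 4 ('c'): window [1,4] length 4 -- new best
  Position 5 ('g'): window [1,5] length 5 -- new best
  Position 6 ('a'): repeat (last at 2), move window start to 3
  Position 6 ('a'): window [3,6] length 4
  Position 7 ('a'): repeat (last at 6), move window start to 7
  Position 7 ('a'): window [7,7] length 1
  Position 8 ('e'): window [7,8] length 2
  Position 9 ('g'): window [7,9] length 3
Longest substring with no repeats: "eafcg" with length 5

5


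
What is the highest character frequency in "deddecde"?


Input: deddecde
Character counts:
  'c': 1
  'd': 4
  'e': 3
Maximum frequency: 4

4


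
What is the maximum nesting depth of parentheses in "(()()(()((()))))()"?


Input: "(()()(()((()))))()"
Tracking depth:
  Position 0 '(': depth becomes 1
  Position 1 '(': depth becomes 2
  Position 2 ')': depth becomes 1
  Position 3 '(': depth becomes 2
  Position 4 ')': depth becomes 1
  Position 5 '(': depth becomes 2
  Position 6 '(': depth becomes 3
  Position 7 ')': depth becomes 2
  Position 8 '(': depth becomes 3
  Position 9 '(': depth becomes 4
  Position 10 '(': depth becomes 5
  Position 11 ')': depth becomes 4
  Position 12 ')': depth becomes 3
  Position 13 ')': depth becomes 2
  Position 14 ')': depth becomes 1
  Position 15 ')': depth becomes 0
  Position 16 '(': depth becomes 1
  Position 17 ')': depth becomes 0
Maximum depth reached: 5

5


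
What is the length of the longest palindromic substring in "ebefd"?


Input: "ebefd"
Checking substrings for palindromes:
  [0:3] "ebe" (len 3) => palindrome
Longest palindromic substring: "ebe" with length 3

3


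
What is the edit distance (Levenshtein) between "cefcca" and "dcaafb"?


Computing edit distance: "cefcca" -> "dcaafb"
DP table:
           d    c    a    a    f    b
      0    1    2    3    4    5    6
  c   1    1    1    2    3    4    5
  e   2    2    2    2    3    4    5
  f   3    3    3    3    3    3    4
  c   4    4    3    4    4    4    4
  c   5    5    4    4    5    5    5
  a   6    6    5    4    4    5    6
Edit distance = dp[6][6] = 6

6


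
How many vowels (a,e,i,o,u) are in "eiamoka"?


Input: eiamoka
Checking each character:
  'e' at position 0: vowel (running total: 1)
  'i' at position 1: vowel (running total: 2)
  'a' at position 2: vowel (running total: 3)
  'm' at position 3: consonant
  'o' at position 4: vowel (running total: 4)
  'k' at position 5: consonant
  'a' at position 6: vowel (running total: 5)
Total vowels: 5

5


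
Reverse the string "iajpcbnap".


Input: iajpcbnap
Reading characters right to left:
  Position 8: 'p'
  Position 7: 'a'
  Position 6: 'n'
  Position 5: 'b'
  Position 4: 'c'
  Position 3: 'p'
  Position 2: 'j'
  Position 1: 'a'
  Position 0: 'i'
Reversed: panbcpjai

panbcpjai


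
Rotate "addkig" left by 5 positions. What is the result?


Input: "addkig", rotate left by 5
First 5 characters: "addki"
Remaining characters: "g"
Concatenate remaining + first: "g" + "addki" = "gaddki"

gaddki


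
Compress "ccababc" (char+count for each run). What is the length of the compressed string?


Input: ccababc
Runs:
  'c' x 2 => "c2"
  'a' x 1 => "a1"
  'b' x 1 => "b1"
  'a' x 1 => "a1"
  'b' x 1 => "b1"
  'c' x 1 => "c1"
Compressed: "c2a1b1a1b1c1"
Compressed length: 12

12


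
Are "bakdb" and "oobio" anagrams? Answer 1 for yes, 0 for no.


Strings: "bakdb", "oobio"
Sorted first:  abbdk
Sorted second: biooo
Differ at position 0: 'a' vs 'b' => not anagrams

0


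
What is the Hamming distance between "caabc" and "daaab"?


Comparing "caabc" and "daaab" position by position:
  Position 0: 'c' vs 'd' => differ
  Position 1: 'a' vs 'a' => same
  Position 2: 'a' vs 'a' => same
  Position 3: 'b' vs 'a' => differ
  Position 4: 'c' vs 'b' => differ
Total differences (Hamming distance): 3

3


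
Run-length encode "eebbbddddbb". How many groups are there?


Input: eebbbddddbb
Scanning for consecutive runs:
  Group 1: 'e' x 2 (positions 0-1)
  Group 2: 'b' x 3 (positions 2-4)
  Group 3: 'd' x 4 (positions 5-8)
  Group 4: 'b' x 2 (positions 9-10)
Total groups: 4

4


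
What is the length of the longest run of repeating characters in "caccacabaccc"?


Input: "caccacabaccc"
Scanning for longest run:
  Position 1 ('a'): new char, reset run to 1
  Position 2 ('c'): new char, reset run to 1
  Position 3 ('c'): continues run of 'c', length=2
  Position 4 ('a'): new char, reset run to 1
  Position 5 ('c'): new char, reset run to 1
  Position 6 ('a'): new char, reset run to 1
  Position 7 ('b'): new char, reset run to 1
  Position 8 ('a'): new char, reset run to 1
  Position 9 ('c'): new char, reset run to 1
  Position 10 ('c'): continues run of 'c', length=2
  Position 11 ('c'): continues run of 'c', length=3
Longest run: 'c' with length 3

3


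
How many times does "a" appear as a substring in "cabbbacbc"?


Searching for "a" in "cabbbacbc"
Scanning each position:
  Position 0: "c" => no
  Position 1: "a" => MATCH
  Position 2: "b" => no
  Position 3: "b" => no
  Position 4: "b" => no
  Position 5: "a" => MATCH
  Position 6: "c" => no
  Position 7: "b" => no
  Position 8: "c" => no
Total occurrences: 2

2


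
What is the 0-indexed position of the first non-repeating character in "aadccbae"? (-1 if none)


Input: aadccbae
Character frequencies:
  'a': 3
  'b': 1
  'c': 2
  'd': 1
  'e': 1
Scanning left to right for freq == 1:
  Position 0 ('a'): freq=3, skip
  Position 1 ('a'): freq=3, skip
  Position 2 ('d'): unique! => answer = 2

2


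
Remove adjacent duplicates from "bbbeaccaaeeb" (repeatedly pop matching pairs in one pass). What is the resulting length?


Input: bbbeaccaaeeb
Stack-based adjacent duplicate removal:
  Read 'b': push. Stack: b
  Read 'b': matches stack top 'b' => pop. Stack: (empty)
  Read 'b': push. Stack: b
  Read 'e': push. Stack: be
  Read 'a': push. Stack: bea
  Read 'c': push. Stack: beac
  Read 'c': matches stack top 'c' => pop. Stack: bea
  Read 'a': matches stack top 'a' => pop. Stack: be
  Read 'a': push. Stack: bea
  Read 'e': push. Stack: beae
  Read 'e': matches stack top 'e' => pop. Stack: bea
  Read 'b': push. Stack: beab
Final stack: "beab" (length 4)

4


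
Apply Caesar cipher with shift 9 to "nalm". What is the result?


Caesar cipher: shift "nalm" by 9
  'n' (pos 13) + 9 = pos 22 = 'w'
  'a' (pos 0) + 9 = pos 9 = 'j'
  'l' (pos 11) + 9 = pos 20 = 'u'
  'm' (pos 12) + 9 = pos 21 = 'v'
Result: wjuv

wjuv


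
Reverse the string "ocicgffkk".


Input: ocicgffkk
Reading characters right to left:
  Position 8: 'k'
  Position 7: 'k'
  Position 6: 'f'
  Position 5: 'f'
  Position 4: 'g'
  Position 3: 'c'
  Position 2: 'i'
  Position 1: 'c'
  Position 0: 'o'
Reversed: kkffgcico

kkffgcico


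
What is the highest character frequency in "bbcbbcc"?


Input: bbcbbcc
Character counts:
  'b': 4
  'c': 3
Maximum frequency: 4

4


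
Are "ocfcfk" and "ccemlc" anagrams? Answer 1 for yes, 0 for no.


Strings: "ocfcfk", "ccemlc"
Sorted first:  ccffko
Sorted second: cccelm
Differ at position 2: 'f' vs 'c' => not anagrams

0


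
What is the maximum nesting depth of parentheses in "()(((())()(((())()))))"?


Input: "()(((())()(((())()))))"
Tracking depth:
  Position 0 '(': depth becomes 1
  Position 1 ')': depth becomes 0
  Position 2 '(': depth becomes 1
  Position 3 '(': depth becomes 2
  Position 4 '(': depth becomes 3
  Position 5 '(': depth becomes 4
  Position 6 ')': depth becomes 3
  Position 7 ')': depth becomes 2
  Position 8 '(': depth becomes 3
  Position 9 ')': depth becomes 2
  Position 10 '(': depth becomes 3
  Position 11 '(': depth becomes 4
  Position 12 '(': depth becomes 5
  Position 13 '(': depth becomes 6
  Position 14 ')': depth becomes 5
  Position 15 ')': depth becomes 4
  Position 16 '(': depth becomes 5
  Position 17 ')': depth becomes 4
  Position 18 ')': depth becomes 3
  Position 19 ')': depth becomes 2
  Position 20 ')': depth becomes 1
  Position 21 ')': depth becomes 0
Maximum depth reached: 6

6


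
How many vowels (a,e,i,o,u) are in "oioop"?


Input: oioop
Checking each character:
  'o' at position 0: vowel (running total: 1)
  'i' at position 1: vowel (running total: 2)
  'o' at position 2: vowel (running total: 3)
  'o' at position 3: vowel (running total: 4)
  'p' at position 4: consonant
Total vowels: 4

4


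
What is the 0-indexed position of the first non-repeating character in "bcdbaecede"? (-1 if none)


Input: bcdbaecede
Character frequencies:
  'a': 1
  'b': 2
  'c': 2
  'd': 2
  'e': 3
Scanning left to right for freq == 1:
  Position 0 ('b'): freq=2, skip
  Position 1 ('c'): freq=2, skip
  Position 2 ('d'): freq=2, skip
  Position 3 ('b'): freq=2, skip
  Position 4 ('a'): unique! => answer = 4

4


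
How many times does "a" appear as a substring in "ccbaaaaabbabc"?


Searching for "a" in "ccbaaaaabbabc"
Scanning each position:
  Position 0: "c" => no
  Position 1: "c" => no
  Position 2: "b" => no
  Position 3: "a" => MATCH
  Position 4: "a" => MATCH
  Position 5: "a" => MATCH
  Position 6: "a" => MATCH
  Position 7: "a" => MATCH
  Position 8: "b" => no
  Position 9: "b" => no
  Position 10: "a" => MATCH
  Position 11: "b" => no
  Position 12: "c" => no
Total occurrences: 6

6


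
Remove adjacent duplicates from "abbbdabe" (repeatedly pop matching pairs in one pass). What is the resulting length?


Input: abbbdabe
Stack-based adjacent duplicate removal:
  Read 'a': push. Stack: a
  Read 'b': push. Stack: ab
  Read 'b': matches stack top 'b' => pop. Stack: a
  Read 'b': push. Stack: ab
  Read 'd': push. Stack: abd
  Read 'a': push. Stack: abda
  Read 'b': push. Stack: abdab
  Read 'e': push. Stack: abdabe
Final stack: "abdabe" (length 6)

6


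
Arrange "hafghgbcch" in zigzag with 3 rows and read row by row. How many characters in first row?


Zigzag "hafghgbcch" into 3 rows:
Placing characters:
  'h' => row 0
  'a' => row 1
  'f' => row 2
  'g' => row 1
  'h' => row 0
  'g' => row 1
  'b' => row 2
  'c' => row 1
  'c' => row 0
  'h' => row 1
Rows:
  Row 0: "hhc"
  Row 1: "aggch"
  Row 2: "fb"
First row length: 3

3


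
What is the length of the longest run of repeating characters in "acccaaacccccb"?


Input: "acccaaacccccb"
Scanning for longest run:
  Position 1 ('c'): new char, reset run to 1
  Position 2 ('c'): continues run of 'c', length=2
  Position 3 ('c'): continues run of 'c', length=3
  Position 4 ('a'): new char, reset run to 1
  Position 5 ('a'): continues run of 'a', length=2
  Position 6 ('a'): continues run of 'a', length=3
  Position 7 ('c'): new char, reset run to 1
  Position 8 ('c'): continues run of 'c', length=2
  Position 9 ('c'): continues run of 'c', length=3
  Position 10 ('c'): continues run of 'c', length=4
  Position 11 ('c'): continues run of 'c', length=5
  Position 12 ('b'): new char, reset run to 1
Longest run: 'c' with length 5

5


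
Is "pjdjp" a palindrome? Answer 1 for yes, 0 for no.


Input: pjdjp
Reversed: pjdjp
  Compare pos 0 ('p') with pos 4 ('p'): match
  Compare pos 1 ('j') with pos 3 ('j'): match
Result: palindrome

1


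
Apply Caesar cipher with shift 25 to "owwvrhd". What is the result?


Caesar cipher: shift "owwvrhd" by 25
  'o' (pos 14) + 25 = pos 13 = 'n'
  'w' (pos 22) + 25 = pos 21 = 'v'
  'w' (pos 22) + 25 = pos 21 = 'v'
  'v' (pos 21) + 25 = pos 20 = 'u'
  'r' (pos 17) + 25 = pos 16 = 'q'
  'h' (pos 7) + 25 = pos 6 = 'g'
  'd' (pos 3) + 25 = pos 2 = 'c'
Result: nvvuqgc

nvvuqgc


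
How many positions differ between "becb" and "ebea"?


Comparing "becb" and "ebea" position by position:
  Position 0: 'b' vs 'e' => DIFFER
  Position 1: 'e' vs 'b' => DIFFER
  Position 2: 'c' vs 'e' => DIFFER
  Position 3: 'b' vs 'a' => DIFFER
Positions that differ: 4

4


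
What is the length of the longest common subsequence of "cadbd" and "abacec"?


LCS of "cadbd" and "abacec"
DP table:
           a    b    a    c    e    c
      0    0    0    0    0    0    0
  c   0    0    0    0    1    1    1
  a   0    1    1    1    1    1    1
  d   0    1    1    1    1    1    1
  b   0    1    2    2    2    2    2
  d   0    1    2    2    2    2    2
LCS length = dp[5][6] = 2

2


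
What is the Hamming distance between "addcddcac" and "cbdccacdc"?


Comparing "addcddcac" and "cbdccacdc" position by position:
  Position 0: 'a' vs 'c' => differ
  Position 1: 'd' vs 'b' => differ
  Position 2: 'd' vs 'd' => same
  Position 3: 'c' vs 'c' => same
  Position 4: 'd' vs 'c' => differ
  Position 5: 'd' vs 'a' => differ
  Position 6: 'c' vs 'c' => same
  Position 7: 'a' vs 'd' => differ
  Position 8: 'c' vs 'c' => same
Total differences (Hamming distance): 5

5


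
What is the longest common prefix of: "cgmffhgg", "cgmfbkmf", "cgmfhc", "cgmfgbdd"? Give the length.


Words: cgmffhgg, cgmfbkmf, cgmfhc, cgmfgbdd
  Position 0: all 'c' => match
  Position 1: all 'g' => match
  Position 2: all 'm' => match
  Position 3: all 'f' => match
  Position 4: ('f', 'b', 'h', 'g') => mismatch, stop
LCP = "cgmf" (length 4)

4


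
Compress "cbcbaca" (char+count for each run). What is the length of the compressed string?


Input: cbcbaca
Runs:
  'c' x 1 => "c1"
  'b' x 1 => "b1"
  'c' x 1 => "c1"
  'b' x 1 => "b1"
  'a' x 1 => "a1"
  'c' x 1 => "c1"
  'a' x 1 => "a1"
Compressed: "c1b1c1b1a1c1a1"
Compressed length: 14

14


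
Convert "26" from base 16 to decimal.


Input: "26" in base 16
Positional expansion:
  Digit '2' (value 2) x 16^1 = 32
  Digit '6' (value 6) x 16^0 = 6
Sum = 38

38


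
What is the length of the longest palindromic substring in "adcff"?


Input: "adcff"
Checking substrings for palindromes:
  [3:5] "ff" (len 2) => palindrome
Longest palindromic substring: "ff" with length 2

2


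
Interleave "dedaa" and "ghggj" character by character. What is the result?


Interleaving "dedaa" and "ghggj":
  Position 0: 'd' from first, 'g' from second => "dg"
  Position 1: 'e' from first, 'h' from second => "eh"
  Position 2: 'd' from first, 'g' from second => "dg"
  Position 3: 'a' from first, 'g' from second => "ag"
  Position 4: 'a' from first, 'j' from second => "aj"
Result: dgehdgagaj

dgehdgagaj


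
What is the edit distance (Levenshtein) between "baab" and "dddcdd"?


Computing edit distance: "baab" -> "dddcdd"
DP table:
           d    d    d    c    d    d
      0    1    2    3    4    5    6
  b   1    1    2    3    4    5    6
  a   2    2    2    3    4    5    6
  a   3    3    3    3    4    5    6
  b   4    4    4    4    4    5    6
Edit distance = dp[4][6] = 6

6


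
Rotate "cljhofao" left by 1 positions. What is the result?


Input: "cljhofao", rotate left by 1
First 1 characters: "c"
Remaining characters: "ljhofao"
Concatenate remaining + first: "ljhofao" + "c" = "ljhofaoc"

ljhofaoc


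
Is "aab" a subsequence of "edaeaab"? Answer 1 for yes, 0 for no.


Check if "aab" is a subsequence of "edaeaab"
Greedy scan:
  Position 0 ('e'): no match needed
  Position 1 ('d'): no match needed
  Position 2 ('a'): matches sub[0] = 'a'
  Position 3 ('e'): no match needed
  Position 4 ('a'): matches sub[1] = 'a'
  Position 5 ('a'): no match needed
  Position 6 ('b'): matches sub[2] = 'b'
All 3 characters matched => is a subsequence

1


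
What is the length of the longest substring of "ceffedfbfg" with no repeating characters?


Input: "ceffedfbfg"
Sliding window (track last position of each char):
  Position 0 ('c'): window [0,0] length 1 -- new best
  Position 1 ('e'): window [0,1] length 2 -- new best
  Position 2 ('f'): window [0,2] length 3 -- new best
  Position 3 ('f'): repeat (last at 2), move window start to 3
  Position 3 ('f'): window [3,3] length 1
  Position 4 ('e'): window [3,4] length 2
  Position 5 ('d'): window [3,5] length 3
  Position 6 ('f'): repeat (last at 3), move window start to 4
  Position 6 ('f'): window [4,6] length 3
  Position 7 ('b'): window [4,7] length 4 -- new best
  Position 8 ('f'): repeat (last at 6), move window start to 7
  Position 8 ('f'): window [7,8] length 2
  Position 9 ('g'): window [7,9] length 3
Longest substring with no repeats: "edfb" with length 4

4


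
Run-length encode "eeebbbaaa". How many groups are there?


Input: eeebbbaaa
Scanning for consecutive runs:
  Group 1: 'e' x 3 (positions 0-2)
  Group 2: 'b' x 3 (positions 3-5)
  Group 3: 'a' x 3 (positions 6-8)
Total groups: 3

3


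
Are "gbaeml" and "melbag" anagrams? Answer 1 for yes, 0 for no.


Strings: "gbaeml", "melbag"
Sorted first:  abeglm
Sorted second: abeglm
Sorted forms match => anagrams

1


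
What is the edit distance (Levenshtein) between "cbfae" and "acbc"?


Computing edit distance: "cbfae" -> "acbc"
DP table:
           a    c    b    c
      0    1    2    3    4
  c   1    1    1    2    3
  b   2    2    2    1    2
  f   3    3    3    2    2
  a   4    3    4    3    3
  e   5    4    4    4    4
Edit distance = dp[5][4] = 4

4
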